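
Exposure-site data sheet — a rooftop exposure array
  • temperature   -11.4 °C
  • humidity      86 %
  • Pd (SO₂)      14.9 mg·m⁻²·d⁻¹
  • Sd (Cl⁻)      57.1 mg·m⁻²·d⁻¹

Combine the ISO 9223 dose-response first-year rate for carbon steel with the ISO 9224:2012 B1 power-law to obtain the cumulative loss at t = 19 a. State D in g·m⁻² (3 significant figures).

carbon steel: temperature factor f = +0.150·(-21.4) = -3.2100
  SO₂ term: 1.77·14.9^0.52·exp(0.02·86-3.2100) = 1.625
  Cl⁻ term: 0.102·57.1^0.62·exp(0.033·86+0.04·-11.4) = 13.56
  r_corr = 1.625 + 13.56 = 15.18 μm/a
Power-law: D(19) = r_corr · 19^0.523
  D(19) = 15.18 × 19^0.523 = 15.18 × 4.664 = 70.82 μm
  Mass loss = 70.82 μm × 7.85 g/cm³ = 555.9 g·m⁻²

D(19) = 556 g·m⁻²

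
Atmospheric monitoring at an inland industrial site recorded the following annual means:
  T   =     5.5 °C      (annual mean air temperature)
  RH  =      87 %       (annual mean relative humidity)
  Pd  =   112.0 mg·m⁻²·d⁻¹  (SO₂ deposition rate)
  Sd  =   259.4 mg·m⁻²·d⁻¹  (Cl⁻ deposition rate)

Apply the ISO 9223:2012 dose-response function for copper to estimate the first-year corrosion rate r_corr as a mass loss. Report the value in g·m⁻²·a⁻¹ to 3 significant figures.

r_corr = 27.9 g·m⁻²·a⁻¹

copper: T≤10 °C ⇒ hinge +0.126·(5.5−10) = -0.5670
  sulphur-dioxide contribution → 1.738 μm/a
  chloride contribution → 1.38 μm/a
  ⇒ r_corr(copper) = 3.118 μm/a
Convert to mass loss: 3.118 μm/a × 8.96 g/cm³ = 27.93 g·m⁻²·a⁻¹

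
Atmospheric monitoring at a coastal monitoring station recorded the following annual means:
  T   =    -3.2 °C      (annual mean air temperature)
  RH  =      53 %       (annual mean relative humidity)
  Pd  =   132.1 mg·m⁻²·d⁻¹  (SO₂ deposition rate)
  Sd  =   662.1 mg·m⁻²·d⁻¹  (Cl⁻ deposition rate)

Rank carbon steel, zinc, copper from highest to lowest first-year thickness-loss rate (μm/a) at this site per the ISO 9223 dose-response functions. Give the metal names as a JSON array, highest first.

["carbon steel", "zinc", "copper"]

carbon steel: f(T) = +0.150·(T−10) [T≤10 °C] = -1.9800
  Pd branch = 1.77·Pd^0.52·e^(0.02·RH+f) = 8.939 μm/a
  Cl⁻ term: 0.102·662.1^0.62·exp(0.033·53+0.04·-3.2) = 28.94
  r_corr = 8.939 + 28.94 = 37.88 μm/a
zinc: temperature factor f = +0.038·(-13.2) = -0.5016
  Pd branch = 0.0129·Pd^0.44·e^(0.046·RH+f) = 0.7669 μm/a
  Sd branch = 0.0175·Sd^0.57·e^(0.008·RH+0.085·T) = 0.826 μm/a
  sum: 0.7669 + 0.826 → r_corr = 1.593 μm/a
copper: f(T) = +0.126·(T−10) [T≤10 °C] = -1.6632
  SO₂ term: 0.0053·132.1^0.26·exp(0.059·53-1.6632) = 0.08155
  Sd branch = 0.01025·Sd^0.27·e^(0.036·RH+0.049·T) = 0.3411 μm/a
  r_corr = 0.08155 + 0.3411 = 0.4227 μm/a
Ordering by μm/a: carbon steel (37.9) > zinc (1.59) > copper (0.423)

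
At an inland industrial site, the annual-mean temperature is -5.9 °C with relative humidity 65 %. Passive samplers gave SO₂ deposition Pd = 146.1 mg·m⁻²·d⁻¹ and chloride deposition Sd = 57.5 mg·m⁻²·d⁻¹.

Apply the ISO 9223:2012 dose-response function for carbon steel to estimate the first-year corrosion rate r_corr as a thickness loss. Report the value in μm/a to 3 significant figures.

r_corr = 16.5 μm/a

carbon steel: temperature factor f = +0.150·(-15.9) = -2.3850
  SO₂ term: 1.77·146.1^0.52·exp(0.02·65-2.3850) = 7.987
  Sd branch = 0.102·Sd^0.62·e^(0.033·RH+0.04·T) = 8.485 μm/a
  sum: 7.987 + 8.485 → r_corr = 16.47 μm/a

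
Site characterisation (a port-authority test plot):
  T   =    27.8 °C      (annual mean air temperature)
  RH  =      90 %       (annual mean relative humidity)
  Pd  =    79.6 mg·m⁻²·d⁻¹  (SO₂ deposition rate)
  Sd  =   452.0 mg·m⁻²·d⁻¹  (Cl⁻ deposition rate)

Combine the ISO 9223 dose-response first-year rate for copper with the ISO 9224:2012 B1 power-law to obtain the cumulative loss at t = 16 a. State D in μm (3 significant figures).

D(16) = 39.0 μm

copper: f(T) = -0.080·(T−10) [T>10 °C] = -1.4240
  sulphur-dioxide contribution → 0.8057 μm/a
  chloride contribution → 5.325 μm/a
  total first-year rate 6.131 μm/a
Power-law: D(16) = r_corr · 16^0.667
  D(16) = 6.131 × 16^0.667 = 6.131 × 6.355 = 38.96 μm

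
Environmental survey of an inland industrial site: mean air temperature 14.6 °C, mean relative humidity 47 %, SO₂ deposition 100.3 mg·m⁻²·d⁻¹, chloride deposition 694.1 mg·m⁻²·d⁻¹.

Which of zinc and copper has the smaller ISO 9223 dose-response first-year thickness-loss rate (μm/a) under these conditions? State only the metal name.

copper

zinc: T>10 °C ⇒ hinge -0.071·(14.6−10) = -0.3266
  SO₂ term: 0.0129·100.3^0.44·exp(0.046·47-0.3266) = 0.6141
  Sd branch = 0.0175·Sd^0.57·e^(0.008·RH+0.085·T) = 3.672 μm/a
  sum: 0.6141 + 3.672 → r_corr = 4.286 μm/a
copper: f(T) = -0.080·(T−10) [T>10 °C] = -0.3680
  SO₂ term: 0.0053·100.3^0.26·exp(0.059·47-0.3680) = 0.1946
  Cl⁻ term: 0.01025·694.1^0.27·exp(0.036·47+0.049·14.6) = 0.6659
  sum: 0.1946 + 0.6659 → r_corr = 0.8605 μm/a
Ordering by μm/a: zinc (4.29) > copper (0.861)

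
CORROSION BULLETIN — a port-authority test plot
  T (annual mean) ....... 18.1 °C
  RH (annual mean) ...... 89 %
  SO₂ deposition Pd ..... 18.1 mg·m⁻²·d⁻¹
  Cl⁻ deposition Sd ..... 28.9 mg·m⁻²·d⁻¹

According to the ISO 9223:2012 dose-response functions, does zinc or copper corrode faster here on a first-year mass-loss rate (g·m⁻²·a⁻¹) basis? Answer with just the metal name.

copper

zinc: f(T) = -0.071·(T−10) [T>10 °C] = -0.5751
  SO₂ term: 0.0129·18.1^0.44·exp(0.046·89-0.5751) = 1.557
  Sd branch = 0.0175·Sd^0.57·e^(0.008·RH+0.085·T) = 1.13 μm/a
  r_corr = 1.557 + 1.13 = 2.687 μm/a
  mass loss = 2.687 μm/a × 7.14 g/cm³ = 19.18 g·m⁻²·a⁻¹
copper: T>10 °C ⇒ hinge -0.080·(18.1−10) = -0.6480
  SO₂ term: 0.0053·18.1^0.26·exp(0.059·89-0.6480) = 1.123
  Sd branch = 0.01025·Sd^0.27·e^(0.036·RH+0.049·T) = 1.52 μm/a
  sum: 1.123 + 1.52 → r_corr = 2.643 μm/a
  mass loss = 2.643 μm/a × 8.96 g/cm³ = 23.68 g·m⁻²·a⁻¹
Ordering by g·m⁻²·a⁻¹: copper (23.7) > zinc (19.2)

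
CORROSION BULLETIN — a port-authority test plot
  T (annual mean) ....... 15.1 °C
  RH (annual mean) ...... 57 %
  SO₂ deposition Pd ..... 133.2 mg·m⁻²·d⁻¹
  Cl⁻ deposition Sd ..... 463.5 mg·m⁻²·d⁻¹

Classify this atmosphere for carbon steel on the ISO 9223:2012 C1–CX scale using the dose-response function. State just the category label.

C5

carbon steel: f(T) = -0.054·(T−10) [T>10 °C] = -0.2754
  Pd branch = 1.77·Pd^0.52·e^(0.02·RH+f) = 53.48 μm/a
  Cl⁻ term: 0.102·463.5^0.62·exp(0.033·57+0.04·15.1) = 55.05
  sum: 53.48 + 55.05 → r_corr = 108.5 μm/a
Category bounds: 80…200 μm/a bracket r_corr ⇒ C5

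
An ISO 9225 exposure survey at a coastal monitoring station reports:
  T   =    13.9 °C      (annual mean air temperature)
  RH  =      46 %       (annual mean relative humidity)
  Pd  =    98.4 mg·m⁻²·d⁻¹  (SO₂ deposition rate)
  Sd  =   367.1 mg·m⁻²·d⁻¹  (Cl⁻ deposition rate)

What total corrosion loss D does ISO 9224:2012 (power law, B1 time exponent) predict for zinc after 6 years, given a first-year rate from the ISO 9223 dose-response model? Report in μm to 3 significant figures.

D(6) = 12.9 μm

zinc: temperature factor f = -0.071·(3.9) = -0.2769
  Pd branch = 0.0129·Pd^0.44·e^(0.046·RH+f) = 0.6112 μm/a
  Cl⁻ term: 0.0175·367.1^0.57·exp(0.008·46+0.085·13.9) = 2.387
  sum: 0.6112 + 2.387 → r_corr = 2.999 μm/a
Long-term exponent b (ISO 9224 Table 2, B1) = 0.813
  D(6) = 2.999 × 6^0.813 = 2.999 × 4.292 = 12.87 μm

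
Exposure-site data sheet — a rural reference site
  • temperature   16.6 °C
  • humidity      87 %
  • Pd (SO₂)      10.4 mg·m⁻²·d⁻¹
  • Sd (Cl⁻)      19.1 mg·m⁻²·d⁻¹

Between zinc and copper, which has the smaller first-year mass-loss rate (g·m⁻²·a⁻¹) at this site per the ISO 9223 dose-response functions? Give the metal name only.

zinc

zinc: T>10 °C ⇒ hinge -0.071·(16.6−10) = -0.4686
  SO₂ term: 0.0129·10.4^0.44·exp(0.046·87-0.4686) = 1.238
  Sd branch = 0.0175·Sd^0.57·e^(0.008·RH+0.085·T) = 0.7732 μm/a
  r_corr = 1.238 + 0.7732 = 2.011 μm/a
  mass loss = 2.011 μm/a × 7.14 g/cm³ = 14.36 g·m⁻²·a⁻¹
copper: T>10 °C ⇒ hinge -0.080·(16.6−10) = -0.5280
  Pd branch = 0.0053·Pd^0.26·e^(0.059·RH+f) = 0.9742 μm/a
  Cl⁻ term: 0.01025·19.1^0.27·exp(0.036·87+0.049·16.6) = 1.175
  r_corr = 0.9742 + 1.175 = 2.149 μm/a
  mass loss = 2.149 μm/a × 8.96 g/cm³ = 19.26 g·m⁻²·a⁻¹
Ordering by g·m⁻²·a⁻¹: copper (19.3) > zinc (14.4)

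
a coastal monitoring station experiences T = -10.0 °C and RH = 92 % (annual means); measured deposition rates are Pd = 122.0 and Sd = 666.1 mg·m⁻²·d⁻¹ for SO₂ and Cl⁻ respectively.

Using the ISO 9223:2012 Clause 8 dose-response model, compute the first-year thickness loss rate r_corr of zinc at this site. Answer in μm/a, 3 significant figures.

r_corr = 4.07 μm/a

zinc: temperature factor f = +0.038·(-20.0) = -0.7600
  sulphur-dioxide contribution → 3.439 μm/a
  chloride contribution → 0.6353 μm/a
  ⇒ r_corr(zinc) = 4.074 μm/a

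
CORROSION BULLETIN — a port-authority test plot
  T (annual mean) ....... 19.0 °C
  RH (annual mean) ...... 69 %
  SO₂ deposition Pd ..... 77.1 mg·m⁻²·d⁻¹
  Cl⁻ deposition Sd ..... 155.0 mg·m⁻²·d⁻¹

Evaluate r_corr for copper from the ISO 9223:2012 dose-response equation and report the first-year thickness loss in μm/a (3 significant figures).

r_corr = 1.68 μm/a

copper: temperature factor f = -0.080·(9.0) = -0.7200
  Pd branch = 0.0053·Pd^0.26·e^(0.059·RH+f) = 0.468 μm/a
  Sd branch = 0.01025·Sd^0.27·e^(0.036·RH+0.049·T) = 1.217 μm/a
  r_corr = 0.468 + 1.217 = 1.685 μm/a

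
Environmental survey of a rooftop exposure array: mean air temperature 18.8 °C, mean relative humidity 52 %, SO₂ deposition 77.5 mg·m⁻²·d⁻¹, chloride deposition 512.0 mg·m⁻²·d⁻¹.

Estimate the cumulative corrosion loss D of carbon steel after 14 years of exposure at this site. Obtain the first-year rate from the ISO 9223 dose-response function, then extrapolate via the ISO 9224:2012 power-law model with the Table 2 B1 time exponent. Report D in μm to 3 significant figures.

carbon steel: temperature factor f = -0.054·(8.8) = -0.4752
  SO₂ term: 1.77·77.5^0.52·exp(0.02·52-0.4752) = 29.9
  Cl⁻ term: 0.102·512.0^0.62·exp(0.033·52+0.04·18.8) = 57.57
  r_corr = 29.9 + 57.57 = 87.47 μm/a
Long-term exponent b (ISO 9224 Table 2, B1) = 0.523
  D(14) = 87.47 × 14^0.523 = 87.47 × 3.976 = 347.8 μm

D(14) = 348 μm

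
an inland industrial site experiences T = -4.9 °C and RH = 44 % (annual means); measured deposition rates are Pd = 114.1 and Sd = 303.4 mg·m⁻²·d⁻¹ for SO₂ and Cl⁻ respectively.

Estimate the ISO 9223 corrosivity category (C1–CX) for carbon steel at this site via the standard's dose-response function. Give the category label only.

C2

carbon steel: T≤10 °C ⇒ hinge +0.150·(-4.9−10) = -2.2350
  SO₂ term: 1.77·114.1^0.52·exp(0.02·44-2.2350) = 5.362
  Sd branch = 0.102·Sd^0.62·e^(0.033·RH+0.04·T) = 12.39 μm/a
  r_corr = 5.362 + 12.39 = 17.75 μm/a
Category bounds: 1.3…25 μm/a bracket r_corr ⇒ C2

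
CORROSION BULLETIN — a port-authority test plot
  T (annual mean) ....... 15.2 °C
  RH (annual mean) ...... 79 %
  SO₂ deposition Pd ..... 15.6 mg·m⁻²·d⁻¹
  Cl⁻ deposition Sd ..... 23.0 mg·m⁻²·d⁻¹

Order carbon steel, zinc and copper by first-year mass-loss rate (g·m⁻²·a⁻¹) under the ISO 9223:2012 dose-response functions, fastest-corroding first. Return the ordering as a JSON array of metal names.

carbon steel: temperature factor f = -0.054·(5.2) = -0.2808
  sulphur-dioxide contribution → 27.08 μm/a
  chloride contribution → 17.75 μm/a
  total first-year rate 44.83 μm/a
  mass loss = 44.83 μm/a × 7.85 g/cm³ = 351.9 g·m⁻²·a⁻¹
zinc: f(T) = -0.071·(T−10) [T>10 °C] = -0.3692
  sulphur-dioxide contribution → 1.131 μm/a
  chloride contribution → 0.7158 μm/a
  total first-year rate 1.847 μm/a
  mass loss = 1.847 μm/a × 7.14 g/cm³ = 13.19 g·m⁻²·a⁻¹
copper: temperature factor f = -0.080·(5.2) = -0.4160
  sulphur-dioxide contribution → 0.7552 μm/a
  chloride contribution → 0.8649 μm/a
  total first-year rate 1.62 μm/a
  mass loss = 1.62 μm/a × 8.96 g/cm³ = 14.52 g·m⁻²·a⁻¹
Ordering by g·m⁻²·a⁻¹: carbon steel (352) > copper (14.5) > zinc (13.2)

["carbon steel", "copper", "zinc"]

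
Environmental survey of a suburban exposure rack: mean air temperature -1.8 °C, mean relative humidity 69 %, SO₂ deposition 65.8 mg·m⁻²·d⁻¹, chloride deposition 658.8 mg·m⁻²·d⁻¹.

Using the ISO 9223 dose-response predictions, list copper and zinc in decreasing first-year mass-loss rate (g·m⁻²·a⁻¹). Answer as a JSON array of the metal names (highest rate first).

["zinc", "copper"]

copper: T≤10 °C ⇒ hinge +0.126·(-1.8−10) = -1.4868
  SO₂ term: 0.0053·65.8^0.26·exp(0.059·69-1.4868) = 0.2086
  Sd branch = 0.01025·Sd^0.27·e^(0.036·RH+0.049·T) = 0.649 μm/a
  sum: 0.2086 + 0.649 → r_corr = 0.8576 μm/a
  mass loss = 0.8576 μm/a × 8.96 g/cm³ = 7.684 g·m⁻²·a⁻¹
zinc: T≤10 °C ⇒ hinge +0.038·(-1.8−10) = -0.4484
  Pd branch = 0.0129·Pd^0.44·e^(0.046·RH+f) = 1.243 μm/a
  Sd branch = 0.0175·Sd^0.57·e^(0.008·RH+0.085·T) = 1.054 μm/a
  sum: 1.243 + 1.054 → r_corr = 2.297 μm/a
  mass loss = 2.297 μm/a × 7.14 g/cm³ = 16.4 g·m⁻²·a⁻¹
Ordering by g·m⁻²·a⁻¹: zinc (16.4) > copper (7.68)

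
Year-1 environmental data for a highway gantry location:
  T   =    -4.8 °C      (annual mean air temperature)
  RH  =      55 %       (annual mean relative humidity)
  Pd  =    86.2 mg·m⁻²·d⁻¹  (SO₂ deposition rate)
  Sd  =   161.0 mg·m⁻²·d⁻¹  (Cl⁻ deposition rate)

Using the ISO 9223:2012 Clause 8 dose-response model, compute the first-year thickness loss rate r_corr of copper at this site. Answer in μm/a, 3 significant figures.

r_corr = 0.299 μm/a

copper: T≤10 °C ⇒ hinge +0.126·(-4.8−10) = -1.8648
  SO₂ term: 0.0053·86.2^0.26·exp(0.059·55-1.8648) = 0.06713
  Cl⁻ term: 0.01025·161.0^0.27·exp(0.036·55+0.049·-4.8) = 0.2314
  r_corr = 0.06713 + 0.2314 = 0.2985 μm/a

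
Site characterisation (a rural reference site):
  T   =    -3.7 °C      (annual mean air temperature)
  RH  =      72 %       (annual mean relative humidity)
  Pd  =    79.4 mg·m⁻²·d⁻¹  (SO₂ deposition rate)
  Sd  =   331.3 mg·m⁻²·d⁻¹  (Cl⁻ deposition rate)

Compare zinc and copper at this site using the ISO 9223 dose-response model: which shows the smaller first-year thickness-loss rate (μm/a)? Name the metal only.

copper

zinc: temperature factor f = +0.038·(-13.7) = -0.5206
  sulphur-dioxide contribution → 1.441 μm/a
  chloride contribution → 0.6211 μm/a
  ⇒ r_corr(zinc) = 2.063 μm/a
copper: T≤10 °C ⇒ hinge +0.126·(-3.7−10) = -1.7262
  sulphur-dioxide contribution → 0.2058 μm/a
  chloride contribution → 0.5472 μm/a
  total first-year rate 0.753 μm/a
Ordering by μm/a: zinc (2.06) > copper (0.753)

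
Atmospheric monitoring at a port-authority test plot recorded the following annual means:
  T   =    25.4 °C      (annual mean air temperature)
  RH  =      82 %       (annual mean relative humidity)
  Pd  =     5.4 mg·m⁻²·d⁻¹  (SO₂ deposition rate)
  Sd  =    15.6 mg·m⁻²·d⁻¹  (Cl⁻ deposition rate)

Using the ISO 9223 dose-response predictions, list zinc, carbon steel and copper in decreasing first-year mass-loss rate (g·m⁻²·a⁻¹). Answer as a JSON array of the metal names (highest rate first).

["carbon steel", "copper", "zinc"]

zinc: T>10 °C ⇒ hinge -0.071·(25.4−10) = -1.0934
  Pd branch = 0.0129·Pd^0.44·e^(0.046·RH+f) = 0.3946 μm/a
  Cl⁻ term: 0.0175·15.6^0.57·exp(0.008·82+0.085·25.4) = 1.398
  sum: 0.3946 + 1.398 → r_corr = 1.793 μm/a
  mass loss = 1.793 μm/a × 7.14 g/cm³ = 12.8 g·m⁻²·a⁻¹
carbon steel: T>10 °C ⇒ hinge -0.054·(25.4−10) = -0.8316
  Pd branch = 1.77·Pd^0.52·e^(0.02·RH+f) = 9.548 μm/a
  Cl⁻ term: 0.102·15.6^0.62·exp(0.033·82+0.04·25.4) = 23.16
  r_corr = 9.548 + 23.16 = 32.71 μm/a
  mass loss = 32.71 μm/a × 7.85 g/cm³ = 256.8 g·m⁻²·a⁻¹
copper: temperature factor f = -0.080·(15.4) = -1.2320
  SO₂ term: 0.0053·5.4^0.26·exp(0.059·82-1.2320) = 0.3025
  Cl⁻ term: 0.01025·15.6^0.27·exp(0.036·82+0.049·25.4) = 1.43
  sum: 0.3025 + 1.43 → r_corr = 1.733 μm/a
  mass loss = 1.733 μm/a × 8.96 g/cm³ = 15.53 g·m⁻²·a⁻¹
Ordering by g·m⁻²·a⁻¹: carbon steel (257) > copper (15.5) > zinc (12.8)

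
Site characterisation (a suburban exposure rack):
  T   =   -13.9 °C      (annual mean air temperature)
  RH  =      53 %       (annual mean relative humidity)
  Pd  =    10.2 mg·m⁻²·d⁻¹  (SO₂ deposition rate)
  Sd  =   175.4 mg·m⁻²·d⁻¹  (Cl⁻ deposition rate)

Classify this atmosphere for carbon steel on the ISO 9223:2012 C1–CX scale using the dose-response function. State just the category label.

C2

carbon steel: temperature factor f = +0.150·(-23.9) = -3.5850
  Pd branch = 1.77·Pd^0.52·e^(0.02·RH+f) = 0.4741 μm/a
  Sd branch = 0.102·Sd^0.62·e^(0.033·RH+0.04·T) = 8.28 μm/a
  r_corr = 0.4741 + 8.28 = 8.754 μm/a
Category bounds: 1.3…25 μm/a bracket r_corr ⇒ C2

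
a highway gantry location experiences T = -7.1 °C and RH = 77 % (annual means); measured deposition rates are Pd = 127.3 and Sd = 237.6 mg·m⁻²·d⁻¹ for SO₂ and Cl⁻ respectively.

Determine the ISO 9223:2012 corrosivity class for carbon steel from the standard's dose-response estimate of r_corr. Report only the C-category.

C3

carbon steel: T≤10 °C ⇒ hinge +0.150·(-7.1−10) = -2.5650
  SO₂ term: 1.77·127.3^0.52·exp(0.02·77-2.5650) = 7.895
  Sd branch = 0.102·Sd^0.62·e^(0.033·RH+0.04·T) = 28.96 μm/a
  sum: 7.895 + 28.96 → r_corr = 36.86 μm/a
Category bounds: 25…50 μm/a bracket r_corr ⇒ C3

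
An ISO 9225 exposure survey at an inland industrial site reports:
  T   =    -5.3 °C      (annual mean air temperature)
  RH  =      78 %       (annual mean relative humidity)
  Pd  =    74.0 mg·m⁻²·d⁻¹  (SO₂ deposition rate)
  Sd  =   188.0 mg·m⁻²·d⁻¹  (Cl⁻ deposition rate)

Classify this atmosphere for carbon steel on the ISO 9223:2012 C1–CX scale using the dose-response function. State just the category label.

carbon steel: f(T) = +0.150·(T−10) [T≤10 °C] = -2.2950
  Pd branch = 1.77·Pd^0.52·e^(0.02·RH+f) = 7.957 μm/a
  Sd branch = 0.102·Sd^0.62·e^(0.033·RH+0.04·T) = 27.82 μm/a
  sum: 7.957 + 27.82 → r_corr = 35.78 μm/a
Category bounds: 25…50 μm/a bracket r_corr ⇒ C3

C3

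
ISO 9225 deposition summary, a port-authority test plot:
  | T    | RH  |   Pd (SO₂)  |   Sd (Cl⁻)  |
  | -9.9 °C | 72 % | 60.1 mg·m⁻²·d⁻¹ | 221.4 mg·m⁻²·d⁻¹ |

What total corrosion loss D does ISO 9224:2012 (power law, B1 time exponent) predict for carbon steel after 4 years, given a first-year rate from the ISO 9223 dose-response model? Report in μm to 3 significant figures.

D(4) = 49.9 μm

carbon steel: f(T) = +0.150·(T−10) [T≤10 °C] = -2.9850
  SO₂ term: 1.77·60.1^0.52·exp(0.02·72-2.9850) = 3.177
  Cl⁻ term: 0.102·221.4^0.62·exp(0.033·72+0.04·-9.9) = 21.01
  r_corr = 3.177 + 21.01 = 24.19 μm/a
ISO 9224: D(t) = r_corr · t^b with b = 0.523 (carbon steel, B1)
  D(4) = 24.19 × 4^0.523 = 24.19 × 2.065 = 49.95 μm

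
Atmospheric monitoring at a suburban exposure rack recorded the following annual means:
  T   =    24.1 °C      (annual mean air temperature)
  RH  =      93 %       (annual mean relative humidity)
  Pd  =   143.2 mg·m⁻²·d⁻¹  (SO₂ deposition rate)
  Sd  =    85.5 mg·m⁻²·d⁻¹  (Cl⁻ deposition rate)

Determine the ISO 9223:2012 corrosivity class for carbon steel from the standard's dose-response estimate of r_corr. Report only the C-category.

carbon steel: T>10 °C ⇒ hinge -0.054·(24.1−10) = -0.7614
  Pd branch = 1.77·Pd^0.52·e^(0.02·RH+f) = 70.17 μm/a
  Cl⁻ term: 0.102·85.5^0.62·exp(0.033·93+0.04·24.1) = 90.77
  sum: 70.17 + 90.77 → r_corr = 160.9 μm/a
Category bounds: 80…200 μm/a bracket r_corr ⇒ C5

C5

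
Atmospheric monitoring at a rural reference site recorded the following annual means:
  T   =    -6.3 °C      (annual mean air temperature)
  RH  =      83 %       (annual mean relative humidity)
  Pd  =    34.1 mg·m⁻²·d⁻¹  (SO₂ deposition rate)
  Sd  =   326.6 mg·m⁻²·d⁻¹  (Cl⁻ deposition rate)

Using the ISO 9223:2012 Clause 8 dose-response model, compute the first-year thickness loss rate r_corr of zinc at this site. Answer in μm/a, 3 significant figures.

zinc: T≤10 °C ⇒ hinge +0.038·(-6.3−10) = -0.6194
  Pd branch = 0.0129·Pd^0.44·e^(0.046·RH+f) = 1.493 μm/a
  Cl⁻ term: 0.0175·326.6^0.57·exp(0.008·83+0.085·-6.3) = 0.5393
  r_corr = 1.493 + 0.5393 = 2.033 μm/a

r_corr = 2.03 μm/a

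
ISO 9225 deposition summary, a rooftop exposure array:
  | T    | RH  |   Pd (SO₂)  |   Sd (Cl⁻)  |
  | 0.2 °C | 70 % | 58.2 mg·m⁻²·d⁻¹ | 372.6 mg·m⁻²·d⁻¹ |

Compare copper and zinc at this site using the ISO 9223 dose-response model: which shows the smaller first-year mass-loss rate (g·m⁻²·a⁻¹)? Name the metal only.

copper: T≤10 °C ⇒ hinge +0.126·(0.2−10) = -1.2348
  sulphur-dioxide contribution → 0.2758 μm/a
  chloride contribution → 0.6363 μm/a
  ⇒ r_corr(copper) = 0.912 μm/a
  mass loss = 0.912 μm/a × 8.96 g/cm³ = 8.172 g·m⁻²·a⁻¹
zinc: temperature factor f = +0.038·(-9.8) = -0.3724
  sulphur-dioxide contribution → 1.33 μm/a
  chloride contribution → 0.9104 μm/a
  ⇒ r_corr(zinc) = 2.24 μm/a
  mass loss = 2.24 μm/a × 7.14 g/cm³ = 16 g·m⁻²·a⁻¹
Ordering by g·m⁻²·a⁻¹: zinc (16) > copper (8.17)

copper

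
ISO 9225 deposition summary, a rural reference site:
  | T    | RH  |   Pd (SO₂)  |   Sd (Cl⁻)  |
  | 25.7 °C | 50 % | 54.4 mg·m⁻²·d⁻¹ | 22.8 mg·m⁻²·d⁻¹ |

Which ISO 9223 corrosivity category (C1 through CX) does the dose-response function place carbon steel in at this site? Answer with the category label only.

C3

carbon steel: f(T) = -0.054·(T−10) [T>10 °C] = -0.8478
  Pd branch = 1.77·Pd^0.52·e^(0.02·RH+f) = 16.47 μm/a
  Cl⁻ term: 0.102·22.8^0.62·exp(0.033·50+0.04·25.7) = 10.32
  r_corr = 16.47 + 10.32 = 26.78 μm/a
ISO 9223 Table 2 (carbon steel): 25 < 26.8 ≤ 50 μm/a ⇒ C3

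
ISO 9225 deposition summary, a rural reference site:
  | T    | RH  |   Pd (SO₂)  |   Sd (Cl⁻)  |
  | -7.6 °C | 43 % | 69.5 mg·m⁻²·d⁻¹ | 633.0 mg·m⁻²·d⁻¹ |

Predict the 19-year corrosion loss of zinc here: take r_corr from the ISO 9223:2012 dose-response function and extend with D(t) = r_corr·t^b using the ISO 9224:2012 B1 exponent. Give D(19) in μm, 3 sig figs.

zinc: T≤10 °C ⇒ hinge +0.038·(-7.6−10) = -0.6688
  sulphur-dioxide contribution → 0.3088 μm/a
  chloride contribution → 0.5113 μm/a
  ⇒ r_corr(zinc) = 0.8201 μm/a
Power-law: D(19) = r_corr · 19^0.813
  D(19) = 0.8201 × 19^0.813 = 0.8201 × 10.96 = 8.984 μm

D(19) = 8.98 μm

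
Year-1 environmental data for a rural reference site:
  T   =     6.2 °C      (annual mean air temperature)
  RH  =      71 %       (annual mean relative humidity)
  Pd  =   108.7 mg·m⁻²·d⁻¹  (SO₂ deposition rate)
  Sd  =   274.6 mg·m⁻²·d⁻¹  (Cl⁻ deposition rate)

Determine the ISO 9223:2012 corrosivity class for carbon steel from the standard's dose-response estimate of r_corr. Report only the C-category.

C5

carbon steel: temperature factor f = +0.150·(-3.8) = -0.5700
  Pd branch = 1.77·Pd^0.52·e^(0.02·RH+f) = 47.42 μm/a
  Cl⁻ term: 0.102·274.6^0.62·exp(0.033·71+0.04·6.2) = 44.24
  r_corr = 47.42 + 44.24 = 91.66 μm/a
ISO 9223 Table 2 (carbon steel): 80 < 91.7 ≤ 200 μm/a ⇒ C5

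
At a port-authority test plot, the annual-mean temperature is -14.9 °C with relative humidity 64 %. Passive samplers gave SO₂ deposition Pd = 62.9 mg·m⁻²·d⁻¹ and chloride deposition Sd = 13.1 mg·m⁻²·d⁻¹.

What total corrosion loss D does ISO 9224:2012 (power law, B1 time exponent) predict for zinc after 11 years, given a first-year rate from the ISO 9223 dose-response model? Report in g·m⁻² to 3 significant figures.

D(11) = 31.3 g·m⁻²

zinc: temperature factor f = +0.038·(-24.9) = -0.9462
  SO₂ term: 0.0129·62.9^0.44·exp(0.046·64-0.9462) = 0.5883
  Cl⁻ term: 0.0175·13.1^0.57·exp(0.008·64+0.085·-14.9) = 0.03566
  sum: 0.5883 + 0.03566 → r_corr = 0.624 μm/a
Long-term exponent b (ISO 9224 Table 2, B1) = 0.813
  D(11) = 0.624 × 11^0.813 = 0.624 × 7.025 = 4.384 μm
  Mass loss = 4.384 μm × 7.14 g/cm³ = 31.3 g·m⁻²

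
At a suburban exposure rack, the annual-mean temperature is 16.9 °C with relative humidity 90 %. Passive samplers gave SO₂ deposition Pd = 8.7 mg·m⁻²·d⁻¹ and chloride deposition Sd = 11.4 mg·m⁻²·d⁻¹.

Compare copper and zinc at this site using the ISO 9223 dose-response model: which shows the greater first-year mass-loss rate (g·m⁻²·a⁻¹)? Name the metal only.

copper: T>10 °C ⇒ hinge -0.080·(16.9−10) = -0.5520
  SO₂ term: 0.0053·8.7^0.26·exp(0.059·90-0.5520) = 1.084
  Cl⁻ term: 0.01025·11.4^0.27·exp(0.036·90+0.049·16.9) = 1.156
  r_corr = 1.084 + 1.156 = 2.239 μm/a
  mass loss = 2.239 μm/a × 8.96 g/cm³ = 20.07 g·m⁻²·a⁻¹
zinc: temperature factor f = -0.071·(6.9) = -0.4899
  Pd branch = 0.0129·Pd^0.44·e^(0.046·RH+f) = 1.286 μm/a
  Cl⁻ term: 0.0175·11.4^0.57·exp(0.008·90+0.085·16.9) = 0.6054
  r_corr = 1.286 + 0.6054 = 1.891 μm/a
  mass loss = 1.891 μm/a × 7.14 g/cm³ = 13.5 g·m⁻²·a⁻¹
Ordering by g·m⁻²·a⁻¹: copper (20.1) > zinc (13.5)

copper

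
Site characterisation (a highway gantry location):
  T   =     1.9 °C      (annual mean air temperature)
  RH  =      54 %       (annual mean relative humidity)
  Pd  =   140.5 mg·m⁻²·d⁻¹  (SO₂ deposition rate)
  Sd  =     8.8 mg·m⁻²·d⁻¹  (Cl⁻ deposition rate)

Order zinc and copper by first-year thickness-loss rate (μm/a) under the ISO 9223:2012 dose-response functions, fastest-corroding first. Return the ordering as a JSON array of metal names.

["zinc", "copper"]

zinc: f(T) = +0.038·(T−10) [T≤10 °C] = -0.3078
  sulphur-dioxide contribution → 1.002 μm/a
  chloride contribution → 0.1094 μm/a
  ⇒ r_corr(zinc) = 1.111 μm/a
copper: T≤10 °C ⇒ hinge +0.126·(1.9−10) = -1.0206
  sulphur-dioxide contribution → 0.1671 μm/a
  chloride contribution → 0.1414 μm/a
  ⇒ r_corr(copper) = 0.3085 μm/a
Ordering by μm/a: zinc (1.11) > copper (0.309)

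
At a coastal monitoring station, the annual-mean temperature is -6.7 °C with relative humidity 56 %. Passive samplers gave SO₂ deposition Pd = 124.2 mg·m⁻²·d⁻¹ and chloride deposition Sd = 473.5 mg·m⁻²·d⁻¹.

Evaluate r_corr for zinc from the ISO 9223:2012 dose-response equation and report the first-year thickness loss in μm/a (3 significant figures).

r_corr = 1.27 μm/a

zinc: f(T) = +0.038·(T−10) [T≤10 °C] = -0.6346
  sulphur-dioxide contribution → 0.7501 μm/a
  chloride contribution → 0.519 μm/a
  total first-year rate 1.269 μm/a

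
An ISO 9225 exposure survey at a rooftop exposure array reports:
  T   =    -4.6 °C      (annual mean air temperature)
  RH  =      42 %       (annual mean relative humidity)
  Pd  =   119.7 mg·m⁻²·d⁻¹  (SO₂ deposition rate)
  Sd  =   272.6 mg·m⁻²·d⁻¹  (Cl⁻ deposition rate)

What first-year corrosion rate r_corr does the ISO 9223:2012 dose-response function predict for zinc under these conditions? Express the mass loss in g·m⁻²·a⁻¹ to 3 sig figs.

zinc: temperature factor f = +0.038·(-14.6) = -0.5548
  Pd branch = 0.0129·Pd^0.44·e^(0.046·RH+f) = 0.4198 μm/a
  Sd branch = 0.0175·Sd^0.57·e^(0.008·RH+0.085·T) = 0.405 μm/a
  sum: 0.4198 + 0.405 → r_corr = 0.8248 μm/a
Convert to mass loss: 0.8248 μm/a × 7.14 g/cm³ = 5.889 g·m⁻²·a⁻¹

r_corr = 5.89 g·m⁻²·a⁻¹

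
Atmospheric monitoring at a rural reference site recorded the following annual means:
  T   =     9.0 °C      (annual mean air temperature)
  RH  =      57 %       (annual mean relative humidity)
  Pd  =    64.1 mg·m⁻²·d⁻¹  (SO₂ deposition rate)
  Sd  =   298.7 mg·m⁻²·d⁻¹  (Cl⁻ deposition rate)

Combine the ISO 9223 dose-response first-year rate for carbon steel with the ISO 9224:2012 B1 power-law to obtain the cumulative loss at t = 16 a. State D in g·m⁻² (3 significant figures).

carbon steel: temperature factor f = +0.150·(-1.0) = -0.1500
  SO₂ term: 1.77·64.1^0.52·exp(0.02·57-0.1500) = 41.45
  Sd branch = 0.102·Sd^0.62·e^(0.033·RH+0.04·T) = 32.85 μm/a
  r_corr = 41.45 + 32.85 = 74.29 μm/a
ISO 9224: D(t) = r_corr · t^b with b = 0.523 (carbon steel, B1)
  D(16) = 74.29 × 16^0.523 = 74.29 × 4.263 = 316.7 μm
  Mass loss = 316.7 μm × 7.85 g/cm³ = 2486 g·m⁻²

D(16) = 2.49e+03 g·m⁻²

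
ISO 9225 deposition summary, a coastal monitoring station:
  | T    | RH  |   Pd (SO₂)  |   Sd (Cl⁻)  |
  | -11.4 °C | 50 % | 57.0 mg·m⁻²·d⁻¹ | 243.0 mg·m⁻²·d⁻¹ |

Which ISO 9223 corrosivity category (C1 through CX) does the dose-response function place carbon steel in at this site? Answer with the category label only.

carbon steel: temperature factor f = +0.150·(-21.4) = -3.2100
  SO₂ term: 1.77·57.0^0.52·exp(0.02·50-3.2100) = 1.589
  Sd branch = 0.102·Sd^0.62·e^(0.033·RH+0.04·T) = 10.14 μm/a
  r_corr = 1.589 + 10.14 = 11.73 μm/a
Category bounds: 1.3…25 μm/a bracket r_corr ⇒ C2

C2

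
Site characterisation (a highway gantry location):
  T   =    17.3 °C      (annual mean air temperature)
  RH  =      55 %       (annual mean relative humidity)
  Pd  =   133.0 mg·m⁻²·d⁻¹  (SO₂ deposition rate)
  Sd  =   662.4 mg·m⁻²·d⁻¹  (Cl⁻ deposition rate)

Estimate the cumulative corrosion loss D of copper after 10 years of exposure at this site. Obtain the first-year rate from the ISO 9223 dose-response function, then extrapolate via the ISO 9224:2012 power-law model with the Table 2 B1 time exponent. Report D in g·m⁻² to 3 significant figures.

D(10) = 52.9 g·m⁻²

copper: f(T) = -0.080·(T−10) [T>10 °C] = -0.5840
  SO₂ term: 0.0053·133.0^0.26·exp(0.059·55-0.5840) = 0.2705
  Cl⁻ term: 0.01025·662.4^0.27·exp(0.036·55+0.049·17.3) = 1.001
  sum: 0.2705 + 1.001 → r_corr = 1.272 μm/a
Long-term exponent b (ISO 9224 Table 2, B1) = 0.667
  D(10) = 1.272 × 10^0.667 = 1.272 × 4.645 = 5.907 μm
  Mass loss = 5.907 μm × 8.96 g/cm³ = 52.92 g·m⁻²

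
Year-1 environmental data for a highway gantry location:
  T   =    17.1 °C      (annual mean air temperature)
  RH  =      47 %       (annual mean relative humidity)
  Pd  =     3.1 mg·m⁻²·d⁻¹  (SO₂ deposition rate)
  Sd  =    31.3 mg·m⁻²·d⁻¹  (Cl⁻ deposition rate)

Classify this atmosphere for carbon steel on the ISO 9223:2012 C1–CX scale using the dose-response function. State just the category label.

carbon steel: T>10 °C ⇒ hinge -0.054·(17.1−10) = -0.3834
  sulphur-dioxide contribution → 5.562 μm/a
  chloride contribution → 8.063 μm/a
  total first-year rate 13.62 μm/a
13.6 μm/a falls in (1.3, 25] for carbon steel → category C2

C2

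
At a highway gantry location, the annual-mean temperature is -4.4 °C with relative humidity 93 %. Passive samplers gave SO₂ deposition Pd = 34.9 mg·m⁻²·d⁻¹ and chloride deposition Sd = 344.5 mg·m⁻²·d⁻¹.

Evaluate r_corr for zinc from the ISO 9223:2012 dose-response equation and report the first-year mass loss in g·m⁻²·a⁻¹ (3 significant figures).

zinc: temperature factor f = +0.038·(-14.4) = -0.5472
  Pd branch = 0.0129·Pd^0.44·e^(0.046·RH+f) = 2.569 μm/a
  Cl⁻ term: 0.0175·344.5^0.57·exp(0.008·93+0.085·-4.4) = 0.7078
  sum: 2.569 + 0.7078 → r_corr = 3.276 μm/a
Convert to mass loss: 3.276 μm/a × 7.14 g/cm³ = 23.39 g·m⁻²·a⁻¹

r_corr = 23.4 g·m⁻²·a⁻¹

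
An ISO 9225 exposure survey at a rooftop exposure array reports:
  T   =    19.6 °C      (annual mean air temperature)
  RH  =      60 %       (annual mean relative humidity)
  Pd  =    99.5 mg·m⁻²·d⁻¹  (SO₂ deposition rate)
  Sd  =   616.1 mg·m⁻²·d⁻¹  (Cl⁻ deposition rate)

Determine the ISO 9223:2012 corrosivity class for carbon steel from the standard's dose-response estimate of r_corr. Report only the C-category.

carbon steel: f(T) = -0.054·(T−10) [T>10 °C] = -0.5184
  Pd branch = 1.77·Pd^0.52·e^(0.02·RH+f) = 38.27 μm/a
  Cl⁻ term: 0.102·616.1^0.62·exp(0.033·60+0.04·19.6) = 86.81
  r_corr = 38.27 + 86.81 = 125.1 μm/a
125 μm/a falls in (80, 200] for carbon steel → category C5

C5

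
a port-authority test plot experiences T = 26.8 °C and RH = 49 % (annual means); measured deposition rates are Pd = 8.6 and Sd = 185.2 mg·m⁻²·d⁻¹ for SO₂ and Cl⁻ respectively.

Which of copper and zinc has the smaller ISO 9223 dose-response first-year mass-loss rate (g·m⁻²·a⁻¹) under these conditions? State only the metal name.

copper

copper: T>10 °C ⇒ hinge -0.080·(26.8−10) = -1.3440
  Pd branch = 0.0053·Pd^0.26·e^(0.059·RH+f) = 0.04356 μm/a
  Cl⁻ term: 0.01025·185.2^0.27·exp(0.036·49+0.049·26.8) = 0.9107
  sum: 0.04356 + 0.9107 → r_corr = 0.9543 μm/a
  mass loss = 0.9543 μm/a × 8.96 g/cm³ = 8.551 g·m⁻²·a⁻¹
zinc: T>10 °C ⇒ hinge -0.071·(26.8−10) = -1.1928
  SO₂ term: 0.0129·8.6^0.44·exp(0.046·49-1.1928) = 0.09608
  Cl⁻ term: 0.0175·185.2^0.57·exp(0.008·49+0.085·26.8) = 4.956
  r_corr = 0.09608 + 4.956 = 5.052 μm/a
  mass loss = 5.052 μm/a × 7.14 g/cm³ = 36.07 g·m⁻²·a⁻¹
Ordering by g·m⁻²·a⁻¹: zinc (36.1) > copper (8.55)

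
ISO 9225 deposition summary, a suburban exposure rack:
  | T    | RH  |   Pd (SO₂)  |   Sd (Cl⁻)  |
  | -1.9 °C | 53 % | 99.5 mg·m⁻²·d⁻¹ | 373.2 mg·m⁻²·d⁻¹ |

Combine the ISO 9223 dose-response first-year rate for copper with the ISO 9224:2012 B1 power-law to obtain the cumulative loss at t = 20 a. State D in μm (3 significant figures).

copper: T≤10 °C ⇒ hinge +0.126·(-1.9−10) = -1.4994
  Pd branch = 0.0053·Pd^0.26·e^(0.059·RH+f) = 0.08924 μm/a
  Cl⁻ term: 0.01025·373.2^0.27·exp(0.036·53+0.049·-1.9) = 0.3114
  sum: 0.08924 + 0.3114 → r_corr = 0.4007 μm/a
Long-term exponent b (ISO 9224 Table 2, B1) = 0.667
  D(20) = 0.4007 × 20^0.667 = 0.4007 × 7.375 = 2.955 μm

D(20) = 2.96 μm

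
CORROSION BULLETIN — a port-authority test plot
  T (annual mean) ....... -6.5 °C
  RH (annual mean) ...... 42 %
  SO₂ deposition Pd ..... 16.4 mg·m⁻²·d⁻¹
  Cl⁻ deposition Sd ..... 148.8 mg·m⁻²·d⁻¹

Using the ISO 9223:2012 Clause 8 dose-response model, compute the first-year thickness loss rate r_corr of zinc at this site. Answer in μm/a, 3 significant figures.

r_corr = 0.407 μm/a

zinc: temperature factor f = +0.038·(-16.5) = -0.6270
  sulphur-dioxide contribution → 0.1629 μm/a
  chloride contribution → 0.244 μm/a
  total first-year rate 0.4069 μm/a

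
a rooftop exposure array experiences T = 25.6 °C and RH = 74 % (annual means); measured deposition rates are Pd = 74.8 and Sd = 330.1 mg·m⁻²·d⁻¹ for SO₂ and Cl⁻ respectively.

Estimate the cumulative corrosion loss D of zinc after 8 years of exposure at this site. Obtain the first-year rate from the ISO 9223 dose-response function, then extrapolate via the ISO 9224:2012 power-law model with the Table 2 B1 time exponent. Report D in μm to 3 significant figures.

zinc: f(T) = -0.071·(T−10) [T>10 °C] = -1.1076
  Pd branch = 0.0129·Pd^0.44·e^(0.046·RH+f) = 0.8559 μm/a
  Sd branch = 0.0175·Sd^0.57·e^(0.008·RH+0.085·T) = 7.6 μm/a
  r_corr = 0.8559 + 7.6 = 8.456 μm/a
ISO 9224: D(t) = r_corr · t^b with b = 0.813 (zinc, B1)
  D(8) = 8.456 × 8^0.813 = 8.456 × 5.423 = 45.85 μm

D(8) = 45.9 μm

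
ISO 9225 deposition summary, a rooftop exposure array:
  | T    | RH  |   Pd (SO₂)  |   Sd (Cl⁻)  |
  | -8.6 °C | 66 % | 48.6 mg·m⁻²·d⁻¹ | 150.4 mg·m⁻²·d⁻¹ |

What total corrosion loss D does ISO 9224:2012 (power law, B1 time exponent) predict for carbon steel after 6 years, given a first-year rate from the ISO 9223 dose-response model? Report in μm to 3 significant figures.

carbon steel: f(T) = +0.150·(T−10) [T≤10 °C] = -2.7900
  SO₂ term: 1.77·48.6^0.52·exp(0.02·66-2.7900) = 3.066
  Sd branch = 0.102·Sd^0.62·e^(0.033·RH+0.04·T) = 14.29 μm/a
  sum: 3.066 + 14.29 → r_corr = 17.35 μm/a
Long-term exponent b (ISO 9224 Table 2, B1) = 0.523
  D(6) = 17.35 × 6^0.523 = 17.35 × 2.553 = 44.3 μm

D(6) = 44.3 μm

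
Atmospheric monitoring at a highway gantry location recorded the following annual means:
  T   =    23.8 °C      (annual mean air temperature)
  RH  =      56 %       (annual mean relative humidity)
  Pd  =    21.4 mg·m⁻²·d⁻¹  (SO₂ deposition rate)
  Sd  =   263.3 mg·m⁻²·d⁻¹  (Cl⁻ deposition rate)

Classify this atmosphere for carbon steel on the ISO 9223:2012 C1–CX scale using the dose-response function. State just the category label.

carbon steel: T>10 °C ⇒ hinge -0.054·(23.8−10) = -0.7452
  Pd branch = 1.77·Pd^0.52·e^(0.02·RH+f) = 12.66 μm/a
  Sd branch = 0.102·Sd^0.62·e^(0.033·RH+0.04·T) = 53.13 μm/a
  sum: 12.66 + 53.13 → r_corr = 65.79 μm/a
Category bounds: 50…80 μm/a bracket r_corr ⇒ C4

C4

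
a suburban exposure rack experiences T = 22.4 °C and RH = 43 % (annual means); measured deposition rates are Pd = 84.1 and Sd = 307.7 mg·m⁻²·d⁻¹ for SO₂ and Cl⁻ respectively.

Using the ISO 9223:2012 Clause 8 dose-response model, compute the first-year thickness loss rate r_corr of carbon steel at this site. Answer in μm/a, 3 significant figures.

carbon steel: temperature factor f = -0.054·(12.4) = -0.6696
  sulphur-dioxide contribution → 21.46 μm/a
  chloride contribution → 36.03 μm/a
  total first-year rate 57.48 μm/a

r_corr = 57.5 μm/a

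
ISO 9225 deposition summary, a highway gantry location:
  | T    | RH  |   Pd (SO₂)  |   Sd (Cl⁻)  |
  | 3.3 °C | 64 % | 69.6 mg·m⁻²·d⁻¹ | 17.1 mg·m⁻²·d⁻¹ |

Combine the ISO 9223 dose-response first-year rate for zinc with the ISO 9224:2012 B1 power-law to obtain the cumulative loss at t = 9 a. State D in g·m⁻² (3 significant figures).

D(9) = 60.6 g·m⁻²

zinc: temperature factor f = +0.038·(-6.7) = -0.2546
  SO₂ term: 0.0129·69.6^0.44·exp(0.046·64-0.2546) = 1.228
  Sd branch = 0.0175·Sd^0.57·e^(0.008·RH+0.085·T) = 0.195 μm/a
  r_corr = 1.228 + 0.195 = 1.423 μm/a
Power-law: D(9) = r_corr · 9^0.813
  D(9) = 1.423 × 9^0.813 = 1.423 × 5.968 = 8.494 μm
  Mass loss = 8.494 μm × 7.14 g/cm³ = 60.65 g·m⁻²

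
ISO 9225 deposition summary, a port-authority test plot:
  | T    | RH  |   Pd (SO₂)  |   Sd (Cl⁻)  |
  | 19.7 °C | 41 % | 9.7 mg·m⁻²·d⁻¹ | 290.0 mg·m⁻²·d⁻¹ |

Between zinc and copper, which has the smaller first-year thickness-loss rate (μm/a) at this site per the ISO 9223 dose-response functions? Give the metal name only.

copper

zinc: temperature factor f = -0.071·(9.7) = -0.6887
  Pd branch = 0.0129·Pd^0.44·e^(0.046·RH+f) = 0.1161 μm/a
  Cl⁻ term: 0.0175·290.0^0.57·exp(0.008·41+0.085·19.7) = 3.283
  r_corr = 0.1161 + 3.283 = 3.399 μm/a
copper: f(T) = -0.080·(T−10) [T>10 °C] = -0.7760
  SO₂ term: 0.0053·9.7^0.26·exp(0.059·41-0.7760) = 0.04947
  Cl⁻ term: 0.01025·290.0^0.27·exp(0.036·41+0.049·19.7) = 0.5443
  r_corr = 0.04947 + 0.5443 = 0.5937 μm/a
Ordering by μm/a: zinc (3.4) > copper (0.594)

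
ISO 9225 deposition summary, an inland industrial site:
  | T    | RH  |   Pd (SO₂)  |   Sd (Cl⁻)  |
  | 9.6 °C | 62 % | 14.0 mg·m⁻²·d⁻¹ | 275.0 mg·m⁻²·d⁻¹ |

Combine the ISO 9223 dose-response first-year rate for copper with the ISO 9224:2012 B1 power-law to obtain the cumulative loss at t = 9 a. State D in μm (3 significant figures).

copper: f(T) = +0.126·(T−10) [T≤10 °C] = -0.0504
  sulphur-dioxide contribution → 0.3882 μm/a
  chloride contribution → 0.6966 μm/a
  total first-year rate 1.085 μm/a
Long-term exponent b (ISO 9224 Table 2, B1) = 0.667
  D(9) = 1.085 × 9^0.667 = 1.085 × 4.33 = 4.697 μm

D(9) = 4.70 μm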